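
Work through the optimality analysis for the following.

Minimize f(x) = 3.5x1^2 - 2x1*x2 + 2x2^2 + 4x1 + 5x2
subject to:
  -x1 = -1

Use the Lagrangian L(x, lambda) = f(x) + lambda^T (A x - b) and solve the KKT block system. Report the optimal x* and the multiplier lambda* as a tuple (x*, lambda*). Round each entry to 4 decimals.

Form the Lagrangian:
  L(x, lambda) = (1/2) x^T Q x + c^T x + lambda^T (A x - b)
Stationarity (grad_x L = 0): Q x + c + A^T lambda = 0.
Primal feasibility: A x = b.

This gives the KKT block system:
  [ Q   A^T ] [ x     ]   [-c ]
  [ A    0  ] [ lambda ] = [ b ]

Solving the linear system:
  x*      = (1, -0.75)
  lambda* = (12.5)
  f(x*)   = 6.375

x* = (1, -0.75), lambda* = (12.5)


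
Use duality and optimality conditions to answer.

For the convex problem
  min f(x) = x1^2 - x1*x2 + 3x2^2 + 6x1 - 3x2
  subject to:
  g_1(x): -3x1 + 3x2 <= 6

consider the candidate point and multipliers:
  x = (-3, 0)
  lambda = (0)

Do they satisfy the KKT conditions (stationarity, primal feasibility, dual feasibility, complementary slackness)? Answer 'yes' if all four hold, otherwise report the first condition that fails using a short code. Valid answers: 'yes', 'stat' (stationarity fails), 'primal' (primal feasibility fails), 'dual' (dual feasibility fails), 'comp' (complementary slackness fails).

Gradient of f: grad f(x) = Q x + c = (0, 0)
Constraint values g_i(x) = a_i^T x - b_i:
  g_1((-3, 0)) = 3
Stationarity residual: grad f(x) + sum_i lambda_i a_i = (0, 0)
  -> stationarity OK
Primal feasibility (all g_i <= 0): FAILS
Dual feasibility (all lambda_i >= 0): OK
Complementary slackness (lambda_i * g_i(x) = 0 for all i): OK

Verdict: the first failing condition is primal_feasibility -> primal.

primal


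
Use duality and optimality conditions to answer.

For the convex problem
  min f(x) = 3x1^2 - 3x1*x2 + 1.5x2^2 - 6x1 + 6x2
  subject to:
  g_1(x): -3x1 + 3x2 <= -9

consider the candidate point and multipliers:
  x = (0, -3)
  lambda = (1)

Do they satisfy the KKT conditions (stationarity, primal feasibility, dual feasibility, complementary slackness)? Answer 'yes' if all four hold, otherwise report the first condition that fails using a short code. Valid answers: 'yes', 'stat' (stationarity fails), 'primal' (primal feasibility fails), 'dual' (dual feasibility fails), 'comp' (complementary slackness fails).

Gradient of f: grad f(x) = Q x + c = (3, -3)
Constraint values g_i(x) = a_i^T x - b_i:
  g_1((0, -3)) = 0
Stationarity residual: grad f(x) + sum_i lambda_i a_i = (0, 0)
  -> stationarity OK
Primal feasibility (all g_i <= 0): OK
Dual feasibility (all lambda_i >= 0): OK
Complementary slackness (lambda_i * g_i(x) = 0 for all i): OK

Verdict: yes, KKT holds.

yes


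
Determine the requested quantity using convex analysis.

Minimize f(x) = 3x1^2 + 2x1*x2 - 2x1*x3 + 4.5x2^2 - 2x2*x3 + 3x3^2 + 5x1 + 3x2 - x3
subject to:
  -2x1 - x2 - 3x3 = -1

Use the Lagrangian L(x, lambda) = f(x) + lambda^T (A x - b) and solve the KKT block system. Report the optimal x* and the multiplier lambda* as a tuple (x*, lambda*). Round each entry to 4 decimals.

Form the Lagrangian:
  L(x, lambda) = (1/2) x^T Q x + c^T x + lambda^T (A x - b)
Stationarity (grad_x L = 0): Q x + c + A^T lambda = 0.
Primal feasibility: A x = b.

This gives the KKT block system:
  [ Q   A^T ] [ x     ]   [-c ]
  [ A    0  ] [ lambda ] = [ b ]

Solving the linear system:
  x*      = (-0.3083, -0.0323, 0.5497)
  lambda* = (0.9931)
  f(x*)   = -0.5976

x* = (-0.3083, -0.0323, 0.5497), lambda* = (0.9931)


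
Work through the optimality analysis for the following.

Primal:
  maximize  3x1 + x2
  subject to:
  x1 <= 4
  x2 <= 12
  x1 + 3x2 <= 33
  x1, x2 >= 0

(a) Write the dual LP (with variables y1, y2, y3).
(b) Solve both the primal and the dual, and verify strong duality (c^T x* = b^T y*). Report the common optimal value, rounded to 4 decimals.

The standard primal-dual pair for 'max c^T x s.t. A x <= b, x >= 0' is:
  Dual:  min b^T y  s.t.  A^T y >= c,  y >= 0.

So the dual LP is:
  minimize  4y1 + 12y2 + 33y3
  subject to:
    y1 + y3 >= 3
    y2 + 3y3 >= 1
    y1, y2, y3 >= 0

Solving the primal: x* = (4, 9.6667).
  primal value c^T x* = 21.6667.
Solving the dual: y* = (2.6667, 0, 0.3333).
  dual value b^T y* = 21.6667.
Strong duality: c^T x* = b^T y*. Confirmed.

21.6667


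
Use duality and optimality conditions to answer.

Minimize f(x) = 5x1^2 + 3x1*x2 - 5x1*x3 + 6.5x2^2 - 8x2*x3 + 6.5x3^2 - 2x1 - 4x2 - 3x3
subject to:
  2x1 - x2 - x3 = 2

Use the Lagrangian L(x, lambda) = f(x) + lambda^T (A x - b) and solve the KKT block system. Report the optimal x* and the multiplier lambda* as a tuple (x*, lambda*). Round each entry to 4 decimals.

Form the Lagrangian:
  L(x, lambda) = (1/2) x^T Q x + c^T x + lambda^T (A x - b)
Stationarity (grad_x L = 0): Q x + c + A^T lambda = 0.
Primal feasibility: A x = b.

This gives the KKT block system:
  [ Q   A^T ] [ x     ]   [-c ]
  [ A    0  ] [ lambda ] = [ b ]

Solving the linear system:
  x*      = (1.1612, -0.0362, 0.3586)
  lambda* = (-3.8553)
  f(x*)   = 2.2286

x* = (1.1612, -0.0362, 0.3586), lambda* = (-3.8553)


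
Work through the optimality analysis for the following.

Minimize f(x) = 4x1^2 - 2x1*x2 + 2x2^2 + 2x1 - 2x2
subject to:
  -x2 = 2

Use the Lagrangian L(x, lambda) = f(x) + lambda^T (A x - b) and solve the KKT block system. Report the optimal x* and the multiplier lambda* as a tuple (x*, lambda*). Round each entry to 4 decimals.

Form the Lagrangian:
  L(x, lambda) = (1/2) x^T Q x + c^T x + lambda^T (A x - b)
Stationarity (grad_x L = 0): Q x + c + A^T lambda = 0.
Primal feasibility: A x = b.

This gives the KKT block system:
  [ Q   A^T ] [ x     ]   [-c ]
  [ A    0  ] [ lambda ] = [ b ]

Solving the linear system:
  x*      = (-0.75, -2)
  lambda* = (-8.5)
  f(x*)   = 9.75

x* = (-0.75, -2), lambda* = (-8.5)


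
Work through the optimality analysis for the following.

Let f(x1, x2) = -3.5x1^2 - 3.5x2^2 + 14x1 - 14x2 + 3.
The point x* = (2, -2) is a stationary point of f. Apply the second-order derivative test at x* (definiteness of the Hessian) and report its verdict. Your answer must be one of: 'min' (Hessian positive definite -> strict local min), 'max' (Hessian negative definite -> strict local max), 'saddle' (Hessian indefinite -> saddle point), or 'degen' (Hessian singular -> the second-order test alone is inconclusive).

Compute the Hessian H = grad^2 f:
  H = [[-7, 0], [0, -7]]
Verify stationarity: grad f(x*) = H x* + g = (0, 0).
Eigenvalues of H: -7, -7.
Both eigenvalues < 0, so H is negative definite -> x* is a strict local max.

max


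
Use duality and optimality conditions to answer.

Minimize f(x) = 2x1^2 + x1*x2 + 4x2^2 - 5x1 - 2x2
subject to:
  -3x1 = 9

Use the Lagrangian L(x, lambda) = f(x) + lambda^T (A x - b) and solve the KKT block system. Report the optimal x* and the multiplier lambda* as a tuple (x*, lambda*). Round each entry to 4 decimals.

Form the Lagrangian:
  L(x, lambda) = (1/2) x^T Q x + c^T x + lambda^T (A x - b)
Stationarity (grad_x L = 0): Q x + c + A^T lambda = 0.
Primal feasibility: A x = b.

This gives the KKT block system:
  [ Q   A^T ] [ x     ]   [-c ]
  [ A    0  ] [ lambda ] = [ b ]

Solving the linear system:
  x*      = (-3, 0.625)
  lambda* = (-5.4583)
  f(x*)   = 31.4375

x* = (-3, 0.625), lambda* = (-5.4583)


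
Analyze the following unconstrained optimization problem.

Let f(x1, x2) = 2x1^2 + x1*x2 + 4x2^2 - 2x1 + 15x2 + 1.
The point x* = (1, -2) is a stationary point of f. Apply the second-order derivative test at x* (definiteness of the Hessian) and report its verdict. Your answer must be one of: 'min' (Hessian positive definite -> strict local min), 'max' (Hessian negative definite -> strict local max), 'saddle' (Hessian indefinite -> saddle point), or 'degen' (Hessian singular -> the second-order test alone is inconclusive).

Compute the Hessian H = grad^2 f:
  H = [[4, 1], [1, 8]]
Verify stationarity: grad f(x*) = H x* + g = (0, 0).
Eigenvalues of H: 3.7639, 8.2361.
Both eigenvalues > 0, so H is positive definite -> x* is a strict local min.

min


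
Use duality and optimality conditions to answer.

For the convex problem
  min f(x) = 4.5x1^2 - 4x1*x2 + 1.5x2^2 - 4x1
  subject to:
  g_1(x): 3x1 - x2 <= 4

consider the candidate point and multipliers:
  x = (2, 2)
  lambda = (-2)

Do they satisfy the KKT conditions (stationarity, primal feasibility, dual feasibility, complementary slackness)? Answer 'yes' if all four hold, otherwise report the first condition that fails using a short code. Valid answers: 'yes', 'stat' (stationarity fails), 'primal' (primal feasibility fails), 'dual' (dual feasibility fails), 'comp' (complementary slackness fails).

Gradient of f: grad f(x) = Q x + c = (6, -2)
Constraint values g_i(x) = a_i^T x - b_i:
  g_1((2, 2)) = 0
Stationarity residual: grad f(x) + sum_i lambda_i a_i = (0, 0)
  -> stationarity OK
Primal feasibility (all g_i <= 0): OK
Dual feasibility (all lambda_i >= 0): FAILS
Complementary slackness (lambda_i * g_i(x) = 0 for all i): OK

Verdict: the first failing condition is dual_feasibility -> dual.

dual


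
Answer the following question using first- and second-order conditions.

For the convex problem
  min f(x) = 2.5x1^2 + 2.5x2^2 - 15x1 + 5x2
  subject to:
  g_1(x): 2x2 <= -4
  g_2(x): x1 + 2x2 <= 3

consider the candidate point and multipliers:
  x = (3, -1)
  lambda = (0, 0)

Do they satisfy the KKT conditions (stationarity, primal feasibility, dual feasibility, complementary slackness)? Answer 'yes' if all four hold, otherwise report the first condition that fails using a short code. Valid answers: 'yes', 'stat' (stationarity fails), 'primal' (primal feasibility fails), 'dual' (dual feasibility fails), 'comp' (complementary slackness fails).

Gradient of f: grad f(x) = Q x + c = (0, 0)
Constraint values g_i(x) = a_i^T x - b_i:
  g_1((3, -1)) = 2
  g_2((3, -1)) = -2
Stationarity residual: grad f(x) + sum_i lambda_i a_i = (0, 0)
  -> stationarity OK
Primal feasibility (all g_i <= 0): FAILS
Dual feasibility (all lambda_i >= 0): OK
Complementary slackness (lambda_i * g_i(x) = 0 for all i): OK

Verdict: the first failing condition is primal_feasibility -> primal.

primal


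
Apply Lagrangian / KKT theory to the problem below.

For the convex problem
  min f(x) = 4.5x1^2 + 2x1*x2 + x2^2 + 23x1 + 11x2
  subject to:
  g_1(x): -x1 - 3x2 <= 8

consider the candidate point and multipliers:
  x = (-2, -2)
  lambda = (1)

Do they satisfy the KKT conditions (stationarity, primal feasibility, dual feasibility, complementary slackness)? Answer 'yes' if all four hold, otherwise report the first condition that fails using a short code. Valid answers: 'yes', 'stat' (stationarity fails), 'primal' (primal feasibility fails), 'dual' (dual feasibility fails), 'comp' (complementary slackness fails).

Gradient of f: grad f(x) = Q x + c = (1, 3)
Constraint values g_i(x) = a_i^T x - b_i:
  g_1((-2, -2)) = 0
Stationarity residual: grad f(x) + sum_i lambda_i a_i = (0, 0)
  -> stationarity OK
Primal feasibility (all g_i <= 0): OK
Dual feasibility (all lambda_i >= 0): OK
Complementary slackness (lambda_i * g_i(x) = 0 for all i): OK

Verdict: yes, KKT holds.

yes


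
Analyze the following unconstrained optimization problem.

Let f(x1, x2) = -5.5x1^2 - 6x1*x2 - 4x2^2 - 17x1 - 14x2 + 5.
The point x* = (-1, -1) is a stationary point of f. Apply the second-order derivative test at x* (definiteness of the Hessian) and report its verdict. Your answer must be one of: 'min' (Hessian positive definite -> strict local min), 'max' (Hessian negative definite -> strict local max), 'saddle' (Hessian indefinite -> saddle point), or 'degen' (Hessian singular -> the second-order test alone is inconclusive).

Compute the Hessian H = grad^2 f:
  H = [[-11, -6], [-6, -8]]
Verify stationarity: grad f(x*) = H x* + g = (0, 0).
Eigenvalues of H: -15.6847, -3.3153.
Both eigenvalues < 0, so H is negative definite -> x* is a strict local max.

max


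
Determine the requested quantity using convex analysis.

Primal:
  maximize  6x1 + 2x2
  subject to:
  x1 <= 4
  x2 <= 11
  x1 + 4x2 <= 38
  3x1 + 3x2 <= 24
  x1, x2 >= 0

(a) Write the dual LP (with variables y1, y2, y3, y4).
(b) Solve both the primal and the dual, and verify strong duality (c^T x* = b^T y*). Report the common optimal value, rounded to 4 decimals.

The standard primal-dual pair for 'max c^T x s.t. A x <= b, x >= 0' is:
  Dual:  min b^T y  s.t.  A^T y >= c,  y >= 0.

So the dual LP is:
  minimize  4y1 + 11y2 + 38y3 + 24y4
  subject to:
    y1 + y3 + 3y4 >= 6
    y2 + 4y3 + 3y4 >= 2
    y1, y2, y3, y4 >= 0

Solving the primal: x* = (4, 4).
  primal value c^T x* = 32.
Solving the dual: y* = (4, 0, 0, 0.6667).
  dual value b^T y* = 32.
Strong duality: c^T x* = b^T y*. Confirmed.

32


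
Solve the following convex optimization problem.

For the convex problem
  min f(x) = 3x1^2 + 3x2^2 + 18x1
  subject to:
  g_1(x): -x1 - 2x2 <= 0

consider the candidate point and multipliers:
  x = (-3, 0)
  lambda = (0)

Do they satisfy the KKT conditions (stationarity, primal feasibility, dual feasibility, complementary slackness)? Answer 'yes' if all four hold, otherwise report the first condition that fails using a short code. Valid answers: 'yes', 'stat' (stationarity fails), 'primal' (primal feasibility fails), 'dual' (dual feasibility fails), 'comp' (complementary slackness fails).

Gradient of f: grad f(x) = Q x + c = (0, 0)
Constraint values g_i(x) = a_i^T x - b_i:
  g_1((-3, 0)) = 3
Stationarity residual: grad f(x) + sum_i lambda_i a_i = (0, 0)
  -> stationarity OK
Primal feasibility (all g_i <= 0): FAILS
Dual feasibility (all lambda_i >= 0): OK
Complementary slackness (lambda_i * g_i(x) = 0 for all i): OK

Verdict: the first failing condition is primal_feasibility -> primal.

primal


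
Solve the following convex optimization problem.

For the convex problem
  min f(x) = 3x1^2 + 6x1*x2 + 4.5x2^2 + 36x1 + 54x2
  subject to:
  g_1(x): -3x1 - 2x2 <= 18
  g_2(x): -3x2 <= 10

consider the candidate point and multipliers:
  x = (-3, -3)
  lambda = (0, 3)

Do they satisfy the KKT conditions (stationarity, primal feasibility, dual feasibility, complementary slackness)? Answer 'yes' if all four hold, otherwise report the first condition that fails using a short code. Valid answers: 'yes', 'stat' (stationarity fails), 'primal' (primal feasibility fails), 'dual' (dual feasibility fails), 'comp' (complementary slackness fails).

Gradient of f: grad f(x) = Q x + c = (0, 9)
Constraint values g_i(x) = a_i^T x - b_i:
  g_1((-3, -3)) = -3
  g_2((-3, -3)) = -1
Stationarity residual: grad f(x) + sum_i lambda_i a_i = (0, 0)
  -> stationarity OK
Primal feasibility (all g_i <= 0): OK
Dual feasibility (all lambda_i >= 0): OK
Complementary slackness (lambda_i * g_i(x) = 0 for all i): FAILS

Verdict: the first failing condition is complementary_slackness -> comp.

comp


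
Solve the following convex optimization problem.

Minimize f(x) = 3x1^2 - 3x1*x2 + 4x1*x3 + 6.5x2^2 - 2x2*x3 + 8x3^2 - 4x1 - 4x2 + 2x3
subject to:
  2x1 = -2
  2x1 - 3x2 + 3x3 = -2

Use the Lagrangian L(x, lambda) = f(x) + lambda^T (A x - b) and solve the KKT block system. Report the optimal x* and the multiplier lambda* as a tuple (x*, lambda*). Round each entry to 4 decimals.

Form the Lagrangian:
  L(x, lambda) = (1/2) x^T Q x + c^T x + lambda^T (A x - b)
Stationarity (grad_x L = 0): Q x + c + A^T lambda = 0.
Primal feasibility: A x = b.

This gives the KKT block system:
  [ Q   A^T ] [ x     ]   [-c ]
  [ A    0  ] [ lambda ] = [ b ]

Solving the linear system:
  x*      = (-1, 0.12, 0.12)
  lambda* = (4.8333, 0.1067)
  f(x*)   = 6.82

x* = (-1, 0.12, 0.12), lambda* = (4.8333, 0.1067)


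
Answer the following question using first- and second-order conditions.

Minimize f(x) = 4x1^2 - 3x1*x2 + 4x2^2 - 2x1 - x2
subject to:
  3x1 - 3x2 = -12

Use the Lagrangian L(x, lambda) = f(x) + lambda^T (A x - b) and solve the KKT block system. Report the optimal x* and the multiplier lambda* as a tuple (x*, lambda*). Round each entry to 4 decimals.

Form the Lagrangian:
  L(x, lambda) = (1/2) x^T Q x + c^T x + lambda^T (A x - b)
Stationarity (grad_x L = 0): Q x + c + A^T lambda = 0.
Primal feasibility: A x = b.

This gives the KKT block system:
  [ Q   A^T ] [ x     ]   [-c ]
  [ A    0  ] [ lambda ] = [ b ]

Solving the linear system:
  x*      = (-1.7, 2.3)
  lambda* = (7.5)
  f(x*)   = 45.55

x* = (-1.7, 2.3), lambda* = (7.5)


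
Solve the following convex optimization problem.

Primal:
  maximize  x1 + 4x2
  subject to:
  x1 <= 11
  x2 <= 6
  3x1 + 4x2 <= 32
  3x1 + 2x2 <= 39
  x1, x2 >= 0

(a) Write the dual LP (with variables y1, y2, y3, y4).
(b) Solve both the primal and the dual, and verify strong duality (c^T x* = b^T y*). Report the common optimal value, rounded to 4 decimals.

The standard primal-dual pair for 'max c^T x s.t. A x <= b, x >= 0' is:
  Dual:  min b^T y  s.t.  A^T y >= c,  y >= 0.

So the dual LP is:
  minimize  11y1 + 6y2 + 32y3 + 39y4
  subject to:
    y1 + 3y3 + 3y4 >= 1
    y2 + 4y3 + 2y4 >= 4
    y1, y2, y3, y4 >= 0

Solving the primal: x* = (2.6667, 6).
  primal value c^T x* = 26.6667.
Solving the dual: y* = (0, 2.6667, 0.3333, 0).
  dual value b^T y* = 26.6667.
Strong duality: c^T x* = b^T y*. Confirmed.

26.6667


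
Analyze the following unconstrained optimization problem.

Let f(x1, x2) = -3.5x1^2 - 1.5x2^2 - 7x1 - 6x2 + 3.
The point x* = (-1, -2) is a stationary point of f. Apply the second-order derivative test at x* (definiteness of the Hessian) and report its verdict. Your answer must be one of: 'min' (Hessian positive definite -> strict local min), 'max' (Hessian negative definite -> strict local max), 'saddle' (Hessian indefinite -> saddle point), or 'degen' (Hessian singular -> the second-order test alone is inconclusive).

Compute the Hessian H = grad^2 f:
  H = [[-7, 0], [0, -3]]
Verify stationarity: grad f(x*) = H x* + g = (0, 0).
Eigenvalues of H: -7, -3.
Both eigenvalues < 0, so H is negative definite -> x* is a strict local max.

max


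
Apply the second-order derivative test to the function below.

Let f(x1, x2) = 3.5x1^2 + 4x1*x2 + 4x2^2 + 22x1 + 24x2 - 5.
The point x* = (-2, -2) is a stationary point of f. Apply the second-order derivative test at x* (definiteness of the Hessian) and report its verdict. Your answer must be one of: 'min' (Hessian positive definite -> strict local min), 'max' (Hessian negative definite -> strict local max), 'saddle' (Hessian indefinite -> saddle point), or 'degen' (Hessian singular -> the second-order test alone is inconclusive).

Compute the Hessian H = grad^2 f:
  H = [[7, 4], [4, 8]]
Verify stationarity: grad f(x*) = H x* + g = (0, 0).
Eigenvalues of H: 3.4689, 11.5311.
Both eigenvalues > 0, so H is positive definite -> x* is a strict local min.

min


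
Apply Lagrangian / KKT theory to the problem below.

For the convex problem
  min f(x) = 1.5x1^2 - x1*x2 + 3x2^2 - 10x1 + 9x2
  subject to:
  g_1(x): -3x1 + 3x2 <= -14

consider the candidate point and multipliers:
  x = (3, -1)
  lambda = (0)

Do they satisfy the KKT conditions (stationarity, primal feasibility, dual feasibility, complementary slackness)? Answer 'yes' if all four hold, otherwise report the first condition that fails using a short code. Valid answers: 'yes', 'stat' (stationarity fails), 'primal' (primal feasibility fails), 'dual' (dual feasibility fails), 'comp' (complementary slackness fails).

Gradient of f: grad f(x) = Q x + c = (0, 0)
Constraint values g_i(x) = a_i^T x - b_i:
  g_1((3, -1)) = 2
Stationarity residual: grad f(x) + sum_i lambda_i a_i = (0, 0)
  -> stationarity OK
Primal feasibility (all g_i <= 0): FAILS
Dual feasibility (all lambda_i >= 0): OK
Complementary slackness (lambda_i * g_i(x) = 0 for all i): OK

Verdict: the first failing condition is primal_feasibility -> primal.

primal


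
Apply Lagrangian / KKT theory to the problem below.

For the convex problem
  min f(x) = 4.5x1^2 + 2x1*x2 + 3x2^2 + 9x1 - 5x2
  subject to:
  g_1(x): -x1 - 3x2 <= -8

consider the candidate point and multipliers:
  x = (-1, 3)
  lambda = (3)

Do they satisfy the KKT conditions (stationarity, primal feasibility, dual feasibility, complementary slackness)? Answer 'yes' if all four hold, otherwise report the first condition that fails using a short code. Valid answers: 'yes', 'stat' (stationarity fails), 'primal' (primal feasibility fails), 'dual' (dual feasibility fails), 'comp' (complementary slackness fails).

Gradient of f: grad f(x) = Q x + c = (6, 11)
Constraint values g_i(x) = a_i^T x - b_i:
  g_1((-1, 3)) = 0
Stationarity residual: grad f(x) + sum_i lambda_i a_i = (3, 2)
  -> stationarity FAILS
Primal feasibility (all g_i <= 0): OK
Dual feasibility (all lambda_i >= 0): OK
Complementary slackness (lambda_i * g_i(x) = 0 for all i): OK

Verdict: the first failing condition is stationarity -> stat.

stat


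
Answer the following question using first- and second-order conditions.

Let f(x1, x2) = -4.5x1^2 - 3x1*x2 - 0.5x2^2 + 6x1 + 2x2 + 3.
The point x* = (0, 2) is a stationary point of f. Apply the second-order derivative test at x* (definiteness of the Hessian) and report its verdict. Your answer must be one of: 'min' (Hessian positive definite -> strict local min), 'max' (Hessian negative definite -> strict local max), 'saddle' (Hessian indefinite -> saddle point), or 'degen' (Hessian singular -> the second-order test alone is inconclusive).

Compute the Hessian H = grad^2 f:
  H = [[-9, -3], [-3, -1]]
Verify stationarity: grad f(x*) = H x* + g = (0, 0).
Eigenvalues of H: -10, 0.
H has a zero eigenvalue (singular; negative semidefinite but not definite), so H is neither positive definite, negative definite, nor indefinite. The second-order test alone is inconclusive -> degen.
(Indeed, f is constant along the null direction of H through x*, so x* is not a strict local extremum.)

degen


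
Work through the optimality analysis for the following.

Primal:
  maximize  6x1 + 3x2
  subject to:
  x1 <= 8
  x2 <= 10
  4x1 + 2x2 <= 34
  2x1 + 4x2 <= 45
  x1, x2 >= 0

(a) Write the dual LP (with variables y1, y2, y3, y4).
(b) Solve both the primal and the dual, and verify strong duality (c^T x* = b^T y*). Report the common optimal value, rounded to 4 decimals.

The standard primal-dual pair for 'max c^T x s.t. A x <= b, x >= 0' is:
  Dual:  min b^T y  s.t.  A^T y >= c,  y >= 0.

So the dual LP is:
  minimize  8y1 + 10y2 + 34y3 + 45y4
  subject to:
    y1 + 4y3 + 2y4 >= 6
    y2 + 2y3 + 4y4 >= 3
    y1, y2, y3, y4 >= 0

Solving the primal: x* = (8, 1).
  primal value c^T x* = 51.
Solving the dual: y* = (0, 0, 1.5, 0).
  dual value b^T y* = 51.
Strong duality: c^T x* = b^T y*. Confirmed.

51


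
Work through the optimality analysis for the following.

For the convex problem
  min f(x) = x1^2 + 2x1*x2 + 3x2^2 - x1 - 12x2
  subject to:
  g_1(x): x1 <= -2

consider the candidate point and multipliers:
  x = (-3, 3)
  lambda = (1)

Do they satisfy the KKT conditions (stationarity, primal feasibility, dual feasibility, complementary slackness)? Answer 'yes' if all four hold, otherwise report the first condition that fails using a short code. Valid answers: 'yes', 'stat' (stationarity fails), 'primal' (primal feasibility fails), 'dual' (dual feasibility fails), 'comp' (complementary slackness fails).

Gradient of f: grad f(x) = Q x + c = (-1, 0)
Constraint values g_i(x) = a_i^T x - b_i:
  g_1((-3, 3)) = -1
Stationarity residual: grad f(x) + sum_i lambda_i a_i = (0, 0)
  -> stationarity OK
Primal feasibility (all g_i <= 0): OK
Dual feasibility (all lambda_i >= 0): OK
Complementary slackness (lambda_i * g_i(x) = 0 for all i): FAILS

Verdict: the first failing condition is complementary_slackness -> comp.

comp


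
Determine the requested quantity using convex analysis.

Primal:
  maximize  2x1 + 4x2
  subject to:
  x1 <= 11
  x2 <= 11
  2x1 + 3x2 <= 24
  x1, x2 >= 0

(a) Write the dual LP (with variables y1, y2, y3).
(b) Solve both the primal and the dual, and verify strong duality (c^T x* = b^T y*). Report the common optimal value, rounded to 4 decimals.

The standard primal-dual pair for 'max c^T x s.t. A x <= b, x >= 0' is:
  Dual:  min b^T y  s.t.  A^T y >= c,  y >= 0.

So the dual LP is:
  minimize  11y1 + 11y2 + 24y3
  subject to:
    y1 + 2y3 >= 2
    y2 + 3y3 >= 4
    y1, y2, y3 >= 0

Solving the primal: x* = (0, 8).
  primal value c^T x* = 32.
Solving the dual: y* = (0, 0, 1.3333).
  dual value b^T y* = 32.
Strong duality: c^T x* = b^T y*. Confirmed.

32


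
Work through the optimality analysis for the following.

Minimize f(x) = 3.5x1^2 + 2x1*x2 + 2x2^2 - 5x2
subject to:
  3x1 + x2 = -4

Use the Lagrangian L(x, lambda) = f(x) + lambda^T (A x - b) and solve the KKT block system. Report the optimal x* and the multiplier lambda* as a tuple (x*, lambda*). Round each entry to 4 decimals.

Form the Lagrangian:
  L(x, lambda) = (1/2) x^T Q x + c^T x + lambda^T (A x - b)
Stationarity (grad_x L = 0): Q x + c + A^T lambda = 0.
Primal feasibility: A x = b.

This gives the KKT block system:
  [ Q   A^T ] [ x     ]   [-c ]
  [ A    0  ] [ lambda ] = [ b ]

Solving the linear system:
  x*      = (-1.7742, 1.3226)
  lambda* = (3.2581)
  f(x*)   = 3.2097

x* = (-1.7742, 1.3226), lambda* = (3.2581)


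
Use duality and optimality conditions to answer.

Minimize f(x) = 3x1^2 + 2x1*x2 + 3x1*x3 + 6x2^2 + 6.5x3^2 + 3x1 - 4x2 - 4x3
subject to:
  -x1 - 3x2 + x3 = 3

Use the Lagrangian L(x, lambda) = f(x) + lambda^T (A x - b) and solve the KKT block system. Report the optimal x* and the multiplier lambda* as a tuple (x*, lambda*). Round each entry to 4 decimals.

Form the Lagrangian:
  L(x, lambda) = (1/2) x^T Q x + c^T x + lambda^T (A x - b)
Stationarity (grad_x L = 0): Q x + c + A^T lambda = 0.
Primal feasibility: A x = b.

This gives the KKT block system:
  [ Q   A^T ] [ x     ]   [-c ]
  [ A    0  ] [ lambda ] = [ b ]

Solving the linear system:
  x*      = (-1.3972, -0.2414, 0.8786)
  lambda* = (-3.2303)
  f(x*)   = 1.4752

x* = (-1.3972, -0.2414, 0.8786), lambda* = (-3.2303)


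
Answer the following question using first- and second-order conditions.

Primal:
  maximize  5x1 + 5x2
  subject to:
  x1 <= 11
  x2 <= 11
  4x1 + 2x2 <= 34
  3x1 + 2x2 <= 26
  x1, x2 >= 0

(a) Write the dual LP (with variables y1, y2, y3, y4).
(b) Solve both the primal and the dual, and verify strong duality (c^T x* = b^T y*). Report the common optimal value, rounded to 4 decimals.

The standard primal-dual pair for 'max c^T x s.t. A x <= b, x >= 0' is:
  Dual:  min b^T y  s.t.  A^T y >= c,  y >= 0.

So the dual LP is:
  minimize  11y1 + 11y2 + 34y3 + 26y4
  subject to:
    y1 + 4y3 + 3y4 >= 5
    y2 + 2y3 + 2y4 >= 5
    y1, y2, y3, y4 >= 0

Solving the primal: x* = (1.3333, 11).
  primal value c^T x* = 61.6667.
Solving the dual: y* = (0, 1.6667, 0, 1.6667).
  dual value b^T y* = 61.6667.
Strong duality: c^T x* = b^T y*. Confirmed.

61.6667


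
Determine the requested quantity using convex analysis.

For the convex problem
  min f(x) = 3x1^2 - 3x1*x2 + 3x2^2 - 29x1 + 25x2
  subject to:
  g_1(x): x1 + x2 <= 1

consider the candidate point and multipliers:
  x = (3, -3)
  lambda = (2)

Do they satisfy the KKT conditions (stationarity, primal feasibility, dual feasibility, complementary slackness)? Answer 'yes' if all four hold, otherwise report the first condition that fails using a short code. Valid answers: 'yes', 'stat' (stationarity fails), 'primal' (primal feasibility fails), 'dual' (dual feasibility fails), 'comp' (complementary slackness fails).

Gradient of f: grad f(x) = Q x + c = (-2, -2)
Constraint values g_i(x) = a_i^T x - b_i:
  g_1((3, -3)) = -1
Stationarity residual: grad f(x) + sum_i lambda_i a_i = (0, 0)
  -> stationarity OK
Primal feasibility (all g_i <= 0): OK
Dual feasibility (all lambda_i >= 0): OK
Complementary slackness (lambda_i * g_i(x) = 0 for all i): FAILS

Verdict: the first failing condition is complementary_slackness -> comp.

comp


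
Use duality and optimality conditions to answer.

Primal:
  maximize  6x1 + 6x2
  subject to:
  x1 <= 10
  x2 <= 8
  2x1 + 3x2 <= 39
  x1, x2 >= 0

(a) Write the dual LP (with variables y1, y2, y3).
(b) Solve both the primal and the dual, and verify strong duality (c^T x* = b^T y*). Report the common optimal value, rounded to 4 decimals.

The standard primal-dual pair for 'max c^T x s.t. A x <= b, x >= 0' is:
  Dual:  min b^T y  s.t.  A^T y >= c,  y >= 0.

So the dual LP is:
  minimize  10y1 + 8y2 + 39y3
  subject to:
    y1 + 2y3 >= 6
    y2 + 3y3 >= 6
    y1, y2, y3 >= 0

Solving the primal: x* = (10, 6.3333).
  primal value c^T x* = 98.
Solving the dual: y* = (2, 0, 2).
  dual value b^T y* = 98.
Strong duality: c^T x* = b^T y*. Confirmed.

98


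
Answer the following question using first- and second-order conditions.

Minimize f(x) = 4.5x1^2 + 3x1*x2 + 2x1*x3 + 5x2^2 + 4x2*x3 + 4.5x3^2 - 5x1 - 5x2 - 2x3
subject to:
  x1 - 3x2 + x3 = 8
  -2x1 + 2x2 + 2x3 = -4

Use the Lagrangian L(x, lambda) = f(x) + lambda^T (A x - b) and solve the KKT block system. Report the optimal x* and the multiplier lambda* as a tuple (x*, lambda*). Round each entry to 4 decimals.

Form the Lagrangian:
  L(x, lambda) = (1/2) x^T Q x + c^T x + lambda^T (A x - b)
Stationarity (grad_x L = 0): Q x + c + A^T lambda = 0.
Primal feasibility: A x = b.

This gives the KKT block system:
  [ Q   A^T ] [ x     ]   [-c ]
  [ A    0  ] [ lambda ] = [ b ]

Solving the linear system:
  x*      = (1.4096, -1.7952, 1.2048)
  lambda* = (-4.5964, 0.0572)
  f(x*)   = 18.259

x* = (1.4096, -1.7952, 1.2048), lambda* = (-4.5964, 0.0572)


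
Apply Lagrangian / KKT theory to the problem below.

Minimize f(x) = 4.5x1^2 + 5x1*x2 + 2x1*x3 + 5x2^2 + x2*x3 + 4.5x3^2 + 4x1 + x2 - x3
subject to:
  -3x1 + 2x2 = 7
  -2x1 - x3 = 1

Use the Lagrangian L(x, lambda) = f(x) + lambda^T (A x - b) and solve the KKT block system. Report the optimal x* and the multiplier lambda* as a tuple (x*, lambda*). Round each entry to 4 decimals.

Form the Lagrangian:
  L(x, lambda) = (1/2) x^T Q x + c^T x + lambda^T (A x - b)
Stationarity (grad_x L = 0): Q x + c + A^T lambda = 0.
Primal feasibility: A x = b.

This gives the KKT block system:
  [ Q   A^T ] [ x     ]   [-c ]
  [ A    0  ] [ lambda ] = [ b ]

Solving the linear system:
  x*      = (-1.2409, 1.6387, 1.4818)
  lambda* = (-6.3321, 11.4927)
  f(x*)   = 14.0128

x* = (-1.2409, 1.6387, 1.4818), lambda* = (-6.3321, 11.4927)


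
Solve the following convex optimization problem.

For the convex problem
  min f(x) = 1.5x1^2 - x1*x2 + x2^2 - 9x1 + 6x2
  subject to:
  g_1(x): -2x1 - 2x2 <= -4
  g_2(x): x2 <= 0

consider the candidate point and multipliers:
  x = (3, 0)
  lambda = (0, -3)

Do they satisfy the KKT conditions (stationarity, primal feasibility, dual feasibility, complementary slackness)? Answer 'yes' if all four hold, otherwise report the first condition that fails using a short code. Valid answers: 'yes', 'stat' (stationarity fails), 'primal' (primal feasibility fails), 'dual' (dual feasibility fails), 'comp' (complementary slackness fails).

Gradient of f: grad f(x) = Q x + c = (0, 3)
Constraint values g_i(x) = a_i^T x - b_i:
  g_1((3, 0)) = -2
  g_2((3, 0)) = 0
Stationarity residual: grad f(x) + sum_i lambda_i a_i = (0, 0)
  -> stationarity OK
Primal feasibility (all g_i <= 0): OK
Dual feasibility (all lambda_i >= 0): FAILS
Complementary slackness (lambda_i * g_i(x) = 0 for all i): OK

Verdict: the first failing condition is dual_feasibility -> dual.

dual


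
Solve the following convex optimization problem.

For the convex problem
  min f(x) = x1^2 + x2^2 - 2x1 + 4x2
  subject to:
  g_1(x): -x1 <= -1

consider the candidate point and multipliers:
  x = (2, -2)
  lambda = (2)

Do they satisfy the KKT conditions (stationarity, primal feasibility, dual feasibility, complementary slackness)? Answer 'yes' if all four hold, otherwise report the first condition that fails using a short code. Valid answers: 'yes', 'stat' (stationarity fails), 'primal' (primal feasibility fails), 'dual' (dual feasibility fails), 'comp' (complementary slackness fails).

Gradient of f: grad f(x) = Q x + c = (2, 0)
Constraint values g_i(x) = a_i^T x - b_i:
  g_1((2, -2)) = -1
Stationarity residual: grad f(x) + sum_i lambda_i a_i = (0, 0)
  -> stationarity OK
Primal feasibility (all g_i <= 0): OK
Dual feasibility (all lambda_i >= 0): OK
Complementary slackness (lambda_i * g_i(x) = 0 for all i): FAILS

Verdict: the first failing condition is complementary_slackness -> comp.

comp


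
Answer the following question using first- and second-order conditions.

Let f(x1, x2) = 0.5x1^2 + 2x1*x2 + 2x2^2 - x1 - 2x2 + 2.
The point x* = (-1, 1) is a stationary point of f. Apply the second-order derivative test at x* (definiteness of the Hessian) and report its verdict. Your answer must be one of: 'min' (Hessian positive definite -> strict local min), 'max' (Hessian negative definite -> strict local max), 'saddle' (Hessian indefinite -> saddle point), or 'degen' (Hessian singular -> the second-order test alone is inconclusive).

Compute the Hessian H = grad^2 f:
  H = [[1, 2], [2, 4]]
Verify stationarity: grad f(x*) = H x* + g = (0, 0).
Eigenvalues of H: 0, 5.
H has a zero eigenvalue (singular; positive semidefinite but not definite), so H is neither positive definite, negative definite, nor indefinite. The second-order test alone is inconclusive -> degen.
(Indeed, f is constant along the null direction of H through x*, so x* is not a strict local extremum.)

degen


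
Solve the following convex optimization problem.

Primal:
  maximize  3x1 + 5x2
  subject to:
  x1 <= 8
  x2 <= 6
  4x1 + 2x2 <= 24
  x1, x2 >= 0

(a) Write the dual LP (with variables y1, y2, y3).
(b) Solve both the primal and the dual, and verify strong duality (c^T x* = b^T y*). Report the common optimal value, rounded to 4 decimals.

The standard primal-dual pair for 'max c^T x s.t. A x <= b, x >= 0' is:
  Dual:  min b^T y  s.t.  A^T y >= c,  y >= 0.

So the dual LP is:
  minimize  8y1 + 6y2 + 24y3
  subject to:
    y1 + 4y3 >= 3
    y2 + 2y3 >= 5
    y1, y2, y3 >= 0

Solving the primal: x* = (3, 6).
  primal value c^T x* = 39.
Solving the dual: y* = (0, 3.5, 0.75).
  dual value b^T y* = 39.
Strong duality: c^T x* = b^T y*. Confirmed.

39


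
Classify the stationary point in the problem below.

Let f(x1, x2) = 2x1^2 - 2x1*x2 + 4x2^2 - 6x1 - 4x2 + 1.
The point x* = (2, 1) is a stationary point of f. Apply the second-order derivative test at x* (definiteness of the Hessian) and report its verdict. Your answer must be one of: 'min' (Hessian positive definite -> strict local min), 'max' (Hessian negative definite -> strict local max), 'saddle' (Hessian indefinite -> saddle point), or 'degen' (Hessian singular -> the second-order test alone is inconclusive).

Compute the Hessian H = grad^2 f:
  H = [[4, -2], [-2, 8]]
Verify stationarity: grad f(x*) = H x* + g = (0, 0).
Eigenvalues of H: 3.1716, 8.8284.
Both eigenvalues > 0, so H is positive definite -> x* is a strict local min.

min


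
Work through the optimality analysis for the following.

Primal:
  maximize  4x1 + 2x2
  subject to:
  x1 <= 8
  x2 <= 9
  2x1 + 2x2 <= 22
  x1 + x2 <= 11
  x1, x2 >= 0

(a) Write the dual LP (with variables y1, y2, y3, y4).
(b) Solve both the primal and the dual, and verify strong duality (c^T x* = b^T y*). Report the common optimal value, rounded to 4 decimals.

The standard primal-dual pair for 'max c^T x s.t. A x <= b, x >= 0' is:
  Dual:  min b^T y  s.t.  A^T y >= c,  y >= 0.

So the dual LP is:
  minimize  8y1 + 9y2 + 22y3 + 11y4
  subject to:
    y1 + 2y3 + y4 >= 4
    y2 + 2y3 + y4 >= 2
    y1, y2, y3, y4 >= 0

Solving the primal: x* = (8, 3).
  primal value c^T x* = 38.
Solving the dual: y* = (2, 0, 1, 0).
  dual value b^T y* = 38.
Strong duality: c^T x* = b^T y*. Confirmed.

38


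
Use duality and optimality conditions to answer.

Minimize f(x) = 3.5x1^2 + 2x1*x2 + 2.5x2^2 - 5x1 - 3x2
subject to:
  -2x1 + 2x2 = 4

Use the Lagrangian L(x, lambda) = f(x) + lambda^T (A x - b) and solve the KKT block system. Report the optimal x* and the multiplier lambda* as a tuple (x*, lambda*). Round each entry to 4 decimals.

Form the Lagrangian:
  L(x, lambda) = (1/2) x^T Q x + c^T x + lambda^T (A x - b)
Stationarity (grad_x L = 0): Q x + c + A^T lambda = 0.
Primal feasibility: A x = b.

This gives the KKT block system:
  [ Q   A^T ] [ x     ]   [-c ]
  [ A    0  ] [ lambda ] = [ b ]

Solving the linear system:
  x*      = (-0.375, 1.625)
  lambda* = (-2.1875)
  f(x*)   = 2.875

x* = (-0.375, 1.625), lambda* = (-2.1875)


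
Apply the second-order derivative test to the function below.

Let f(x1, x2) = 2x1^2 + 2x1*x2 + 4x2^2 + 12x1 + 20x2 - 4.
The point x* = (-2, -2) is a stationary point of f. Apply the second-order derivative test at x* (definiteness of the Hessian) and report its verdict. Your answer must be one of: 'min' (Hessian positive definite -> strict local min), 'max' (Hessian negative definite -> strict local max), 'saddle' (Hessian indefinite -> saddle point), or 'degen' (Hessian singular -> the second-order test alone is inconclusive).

Compute the Hessian H = grad^2 f:
  H = [[4, 2], [2, 8]]
Verify stationarity: grad f(x*) = H x* + g = (0, 0).
Eigenvalues of H: 3.1716, 8.8284.
Both eigenvalues > 0, so H is positive definite -> x* is a strict local min.

min


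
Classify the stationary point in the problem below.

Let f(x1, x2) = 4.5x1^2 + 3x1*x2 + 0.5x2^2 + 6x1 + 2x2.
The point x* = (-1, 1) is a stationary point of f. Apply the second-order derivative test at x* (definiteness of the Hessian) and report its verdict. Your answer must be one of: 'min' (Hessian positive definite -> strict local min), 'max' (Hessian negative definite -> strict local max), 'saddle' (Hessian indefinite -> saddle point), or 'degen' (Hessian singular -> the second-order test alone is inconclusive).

Compute the Hessian H = grad^2 f:
  H = [[9, 3], [3, 1]]
Verify stationarity: grad f(x*) = H x* + g = (0, 0).
Eigenvalues of H: 0, 10.
H has a zero eigenvalue (singular; positive semidefinite but not definite), so H is neither positive definite, negative definite, nor indefinite. The second-order test alone is inconclusive -> degen.
(Indeed, f is constant along the null direction of H through x*, so x* is not a strict local extremum.)

degen


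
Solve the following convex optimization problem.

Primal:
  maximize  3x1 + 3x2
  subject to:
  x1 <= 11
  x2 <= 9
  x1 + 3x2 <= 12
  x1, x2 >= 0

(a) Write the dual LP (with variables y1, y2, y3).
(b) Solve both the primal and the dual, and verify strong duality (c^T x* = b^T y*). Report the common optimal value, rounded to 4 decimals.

The standard primal-dual pair for 'max c^T x s.t. A x <= b, x >= 0' is:
  Dual:  min b^T y  s.t.  A^T y >= c,  y >= 0.

So the dual LP is:
  minimize  11y1 + 9y2 + 12y3
  subject to:
    y1 + y3 >= 3
    y2 + 3y3 >= 3
    y1, y2, y3 >= 0

Solving the primal: x* = (11, 0.3333).
  primal value c^T x* = 34.
Solving the dual: y* = (2, 0, 1).
  dual value b^T y* = 34.
Strong duality: c^T x* = b^T y*. Confirmed.

34


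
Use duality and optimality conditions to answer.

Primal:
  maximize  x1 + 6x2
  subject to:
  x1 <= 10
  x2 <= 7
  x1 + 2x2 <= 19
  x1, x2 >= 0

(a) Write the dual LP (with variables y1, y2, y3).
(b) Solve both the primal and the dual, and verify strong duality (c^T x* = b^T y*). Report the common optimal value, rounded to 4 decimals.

The standard primal-dual pair for 'max c^T x s.t. A x <= b, x >= 0' is:
  Dual:  min b^T y  s.t.  A^T y >= c,  y >= 0.

So the dual LP is:
  minimize  10y1 + 7y2 + 19y3
  subject to:
    y1 + y3 >= 1
    y2 + 2y3 >= 6
    y1, y2, y3 >= 0

Solving the primal: x* = (5, 7).
  primal value c^T x* = 47.
Solving the dual: y* = (0, 4, 1).
  dual value b^T y* = 47.
Strong duality: c^T x* = b^T y*. Confirmed.

47


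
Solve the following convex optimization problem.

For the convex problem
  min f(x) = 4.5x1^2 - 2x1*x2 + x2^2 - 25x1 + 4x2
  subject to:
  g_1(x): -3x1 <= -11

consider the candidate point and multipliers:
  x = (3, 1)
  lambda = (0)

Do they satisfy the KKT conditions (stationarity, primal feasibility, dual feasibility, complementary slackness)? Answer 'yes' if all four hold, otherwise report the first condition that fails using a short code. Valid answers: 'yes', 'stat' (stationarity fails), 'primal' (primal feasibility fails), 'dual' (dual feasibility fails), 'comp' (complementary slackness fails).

Gradient of f: grad f(x) = Q x + c = (0, 0)
Constraint values g_i(x) = a_i^T x - b_i:
  g_1((3, 1)) = 2
Stationarity residual: grad f(x) + sum_i lambda_i a_i = (0, 0)
  -> stationarity OK
Primal feasibility (all g_i <= 0): FAILS
Dual feasibility (all lambda_i >= 0): OK
Complementary slackness (lambda_i * g_i(x) = 0 for all i): OK

Verdict: the first failing condition is primal_feasibility -> primal.

primal
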